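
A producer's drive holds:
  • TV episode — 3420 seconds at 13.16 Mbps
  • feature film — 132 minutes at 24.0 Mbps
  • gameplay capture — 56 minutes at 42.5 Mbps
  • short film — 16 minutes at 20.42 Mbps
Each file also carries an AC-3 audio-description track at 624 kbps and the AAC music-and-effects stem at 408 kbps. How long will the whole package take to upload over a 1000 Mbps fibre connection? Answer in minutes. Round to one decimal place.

6.9 minutes

Audio total: 624 + 408 = 1032 kbps = 1.032 Mbps.
TV episode: 14.192 Mbps × 3420 s = 48536.6 Mb
feature film: 25.032 Mbps × 7920 s = 198253.4 Mb
gameplay capture: 43.532 Mbps × 3360 s = 146267.5 Mb
short film: 21.452 Mbps × 960 s = 20593.9 Mb
Total: 413651.5 Mb = 51706.4 MB.
At 1000 Mbps: 413651.5 / 1000 = 414 s ≈ 6.89 minutes.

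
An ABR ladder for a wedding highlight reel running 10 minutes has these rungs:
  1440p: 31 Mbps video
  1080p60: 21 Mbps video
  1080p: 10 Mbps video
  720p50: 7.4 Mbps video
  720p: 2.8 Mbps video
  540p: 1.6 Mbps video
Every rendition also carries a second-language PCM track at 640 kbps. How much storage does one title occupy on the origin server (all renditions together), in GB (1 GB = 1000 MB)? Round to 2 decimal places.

10 min = 600 s
Audio: 640 kbps = 0.640 Mbps.
Sum of rendition bitrates: (31+0.640) + (21+0.640) + (10+0.640) + (7.4+0.640) + (2.8+0.640) + (1.6+0.640) = 77.640 Mbps.
× 600 s = 46,584 Mb = 5,823 MB = 5.823 GB.

5.82 GB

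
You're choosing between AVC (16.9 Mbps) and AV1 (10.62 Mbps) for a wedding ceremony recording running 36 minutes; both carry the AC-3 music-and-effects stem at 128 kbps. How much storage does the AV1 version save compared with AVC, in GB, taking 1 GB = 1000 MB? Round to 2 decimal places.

36 min = 2160 s
Audio: 128 kbps = 0.128 Mbps.
AVC: 17.028 Mbps × 2160 s = 36780.5 Mb = 4.598 GB.
AV1: 10.748 Mbps × 2160 s = 23215.7 Mb = 2.902 GB.
Saving: 4.598 − 2.902 = 1.696 GB.

1.70 GB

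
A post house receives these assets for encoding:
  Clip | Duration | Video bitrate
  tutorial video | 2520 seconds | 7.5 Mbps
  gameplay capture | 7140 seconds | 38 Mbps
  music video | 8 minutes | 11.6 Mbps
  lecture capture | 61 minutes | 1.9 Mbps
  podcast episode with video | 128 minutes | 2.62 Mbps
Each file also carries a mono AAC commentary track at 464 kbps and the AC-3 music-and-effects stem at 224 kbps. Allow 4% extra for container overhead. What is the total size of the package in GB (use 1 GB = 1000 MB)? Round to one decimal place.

Audio total: 464 + 224 = 688 kbps = 0.688 Mbps.
tutorial video: 8.188 Mbps × 2520 s × 1.04 = 21459.1 Mb
gameplay capture: 38.688 Mbps × 7140 s × 1.04 = 287281.6 Mb
music video: 12.288 Mbps × 480 s × 1.04 = 6134.2 Mb
lecture capture: 2.588 Mbps × 3660 s × 1.04 = 9851.0 Mb
podcast episode with video: 3.308 Mbps × 7680 s × 1.04 = 26421.7 Mb
Total: 351147.5 Mb = 43893.4 MB.
= 43.89 GB.

43.9 GB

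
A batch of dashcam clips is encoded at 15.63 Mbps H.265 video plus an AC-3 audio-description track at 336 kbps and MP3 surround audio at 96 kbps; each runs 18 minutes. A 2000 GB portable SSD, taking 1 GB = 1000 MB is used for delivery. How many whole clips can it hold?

922

18 min = 1080 s
Audio total: 336 + 96 = 432 kbps = 0.432 Mbps.
Total bitrate: 16.062 Mbps.
Per item: 16.062 Mbps × 1080 s = 17,347 Mb = 2,168 MB.
Capacity: 2000 GB = 16,000,000 Mb; 922.35 items → 922 complete.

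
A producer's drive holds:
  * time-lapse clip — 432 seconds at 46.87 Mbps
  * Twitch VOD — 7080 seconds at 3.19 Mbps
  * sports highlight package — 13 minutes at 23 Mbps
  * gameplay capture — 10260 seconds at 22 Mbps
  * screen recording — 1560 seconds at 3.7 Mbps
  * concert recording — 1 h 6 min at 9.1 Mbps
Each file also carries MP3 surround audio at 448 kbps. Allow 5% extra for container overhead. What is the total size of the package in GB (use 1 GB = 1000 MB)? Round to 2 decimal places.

Audio: 448 kbps = 0.448 Mbps.
time-lapse clip: 47.318 Mbps × 432 s × 1.05 = 21463.4 Mb
Twitch VOD: 3.638 Mbps × 7080 s × 1.05 = 27044.9 Mb
sports highlight package: 23.448 Mbps × 780 s × 1.05 = 19203.9 Mb
gameplay capture: 22.448 Mbps × 10260 s × 1.05 = 241832.3 Mb
screen recording: 4.148 Mbps × 1560 s × 1.05 = 6794.4 Mb
concert recording: 9.548 Mbps × 3960 s × 1.05 = 39700.6 Mb
Total: 356039.6 Mb = 44504.9 MB.
= 44.50 GB.

44.50 GB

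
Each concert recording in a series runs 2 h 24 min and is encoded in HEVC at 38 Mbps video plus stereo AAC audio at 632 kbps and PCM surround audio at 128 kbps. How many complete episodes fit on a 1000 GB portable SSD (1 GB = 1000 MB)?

23

2 h 24 min = 144 min = 8640 s
Audio total: 632 + 128 = 760 kbps = 0.760 Mbps.
Total bitrate: 38.760 Mbps.
Per item: 38.760 Mbps × 8640 s = 334,886 Mb = 41,861 MB.
Capacity: 1000 GB = 8,000,000 Mb; 23.89 items → 23 complete.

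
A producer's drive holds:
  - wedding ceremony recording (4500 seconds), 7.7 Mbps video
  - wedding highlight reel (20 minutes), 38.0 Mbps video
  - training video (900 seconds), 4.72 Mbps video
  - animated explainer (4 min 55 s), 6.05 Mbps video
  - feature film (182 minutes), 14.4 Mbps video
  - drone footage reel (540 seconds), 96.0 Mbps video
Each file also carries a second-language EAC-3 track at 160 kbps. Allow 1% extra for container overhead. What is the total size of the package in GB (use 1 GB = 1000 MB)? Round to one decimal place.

Audio: 160 kbps = 0.160 Mbps.
wedding ceremony recording: 7.860 Mbps × 4500 s × 1.01 = 35723.7 Mb
wedding highlight reel: 38.160 Mbps × 1200 s × 1.01 = 46249.9 Mb
training video: 4.880 Mbps × 900 s × 1.01 = 4435.9 Mb
animated explainer: 6.210 Mbps × 295 s × 1.01 = 1850.3 Mb
feature film: 14.560 Mbps × 10920 s × 1.01 = 160585.2 Mb
drone footage reel: 96.160 Mbps × 540 s × 1.01 = 52445.7 Mb
Total: 301290.6 Mb = 37661.3 MB.
= 37.66 GB.

37.7 GB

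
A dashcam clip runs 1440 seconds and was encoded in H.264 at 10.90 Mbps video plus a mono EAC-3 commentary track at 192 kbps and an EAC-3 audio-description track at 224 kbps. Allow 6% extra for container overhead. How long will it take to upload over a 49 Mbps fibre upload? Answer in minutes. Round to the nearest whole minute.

Audio total: 192 + 224 = 416 kbps = 0.416 Mbps.
Total bitrate: 11.316 Mbps.
File: 11.316 Mbps × 1440 s = 16295.0 Mb.
With 6% container overhead: ×1.06. → 17272.7 Mb.
At 49 Mbps: 17272.7 / 49 = 352.5 s ≈ 5.88 minutes.

6 minutes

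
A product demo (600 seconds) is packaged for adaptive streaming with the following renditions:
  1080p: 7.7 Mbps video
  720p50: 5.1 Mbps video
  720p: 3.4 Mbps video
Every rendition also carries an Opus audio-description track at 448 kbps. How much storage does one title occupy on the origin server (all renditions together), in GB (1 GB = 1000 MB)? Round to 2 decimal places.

1.32 GB

Audio: 448 kbps = 0.448 Mbps.
Sum of rendition bitrates: (7.7+0.448) + (5.1+0.448) + (3.4+0.448) = 17.544 Mbps.
× 600 s = 10,526 Mb = 1,316 MB = 1.316 GB.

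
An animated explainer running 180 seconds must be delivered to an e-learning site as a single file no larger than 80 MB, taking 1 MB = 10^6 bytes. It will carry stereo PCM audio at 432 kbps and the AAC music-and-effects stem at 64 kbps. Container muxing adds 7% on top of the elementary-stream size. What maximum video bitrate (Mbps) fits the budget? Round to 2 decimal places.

2.83 Mbps

Budget: 80 MB = 640.0 Mb.
Stream payload after overhead: 640.0 / 1.07 = 598.1 Mb.
Total bitrate budget: 598.1 Mb / 180 s = 3.323 Mbps.
Audio total: 432 + 64 = 496 kbps = 0.496 Mbps.
Video: 3.323 − 0.496 = 2.827 Mbps.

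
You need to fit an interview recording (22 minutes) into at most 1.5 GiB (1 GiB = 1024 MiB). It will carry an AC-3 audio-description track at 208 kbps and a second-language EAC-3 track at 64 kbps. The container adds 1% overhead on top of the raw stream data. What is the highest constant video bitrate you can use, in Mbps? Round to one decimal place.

Budget: 1.5 GiB = 12884.9 Mb.
Stream payload after overhead: 12884.9 / 1.01 = 12757.3 Mb.
22 min = 1320 s
Total bitrate budget: 12757.3 Mb / 1320 s = 9.665 Mbps.
Audio total: 208 + 64 = 272 kbps = 0.272 Mbps.
Video: 9.665 − 0.272 = 9.393 Mbps.

9.4 Mbps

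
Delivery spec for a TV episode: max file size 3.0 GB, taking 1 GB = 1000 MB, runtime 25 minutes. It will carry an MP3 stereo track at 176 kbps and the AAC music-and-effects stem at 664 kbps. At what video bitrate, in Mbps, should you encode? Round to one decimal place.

Budget: 3.0 GB = 24000.0 Mb.
25 min = 1500 s
Total bitrate budget: 24000.0 Mb / 1500 s = 16.000 Mbps.
Audio total: 176 + 664 = 840 kbps = 0.840 Mbps.
Video: 16.000 − 0.840 = 15.160 Mbps.

15.2 Mbps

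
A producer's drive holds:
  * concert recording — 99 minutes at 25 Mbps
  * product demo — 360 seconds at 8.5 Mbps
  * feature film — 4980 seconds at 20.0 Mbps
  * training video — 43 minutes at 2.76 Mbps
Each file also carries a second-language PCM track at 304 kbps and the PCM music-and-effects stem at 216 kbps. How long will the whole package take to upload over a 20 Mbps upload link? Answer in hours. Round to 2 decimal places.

Audio total: 304 + 216 = 520 kbps = 0.520 Mbps.
concert recording: 25.520 Mbps × 5940 s = 151588.8 Mb
product demo: 9.020 Mbps × 360 s = 3247.2 Mb
feature film: 20.520 Mbps × 4980 s = 102189.6 Mb
training video: 3.280 Mbps × 2580 s = 8462.4 Mb
Total: 265488.0 Mb = 33186.0 MB.
At 20 Mbps: 265488.0 / 20 = 13274 s ≈ 3.69 hours.

3.69 hours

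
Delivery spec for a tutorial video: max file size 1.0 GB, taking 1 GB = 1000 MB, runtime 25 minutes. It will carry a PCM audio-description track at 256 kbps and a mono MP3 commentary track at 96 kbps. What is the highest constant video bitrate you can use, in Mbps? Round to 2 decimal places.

Budget: 1.0 GB = 8000.0 Mb.
25 min = 1500 s
Total bitrate budget: 8000.0 Mb / 1500 s = 5.333 Mbps.
Audio total: 256 + 96 = 352 kbps = 0.352 Mbps.
Video: 5.333 − 0.352 = 4.981 Mbps.

4.98 Mbps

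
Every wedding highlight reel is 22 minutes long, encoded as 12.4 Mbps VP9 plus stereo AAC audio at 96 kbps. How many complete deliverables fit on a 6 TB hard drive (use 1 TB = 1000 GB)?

22 min = 1320 s
Audio: 96 kbps = 0.096 Mbps.
Total bitrate: 12.496 Mbps.
Per item: 12.496 Mbps × 1320 s = 16,495 Mb = 2,062 MB.
Capacity: 6 TB = 48,000,000 Mb; 2910.02 items → 2910 complete.

2910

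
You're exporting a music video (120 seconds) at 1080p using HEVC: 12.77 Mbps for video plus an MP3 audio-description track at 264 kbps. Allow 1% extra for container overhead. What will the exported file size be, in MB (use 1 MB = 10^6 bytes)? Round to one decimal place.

Audio: 264 kbps = 0.264 Mbps.
Total bitrate: 12.77 + 0.264 = 13.034 Mbps.
Stream data: 13.034 Mbps × 120 s = 1564.1 Mb.
With 1% container overhead: ×1.01.
1,580 Mb ÷ 8 = 197.5 MB → 197.5 MB.

197.5 MB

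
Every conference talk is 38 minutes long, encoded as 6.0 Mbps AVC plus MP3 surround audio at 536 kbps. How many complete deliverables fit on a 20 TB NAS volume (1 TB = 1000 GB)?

38 min = 2280 s
Audio: 536 kbps = 0.536 Mbps.
Total bitrate: 6.536 Mbps.
Per item: 6.536 Mbps × 2280 s = 14,902 Mb = 1,863 MB.
Capacity: 20 TB = 160,000,000 Mb; 10736.76 items → 10736 complete.

10736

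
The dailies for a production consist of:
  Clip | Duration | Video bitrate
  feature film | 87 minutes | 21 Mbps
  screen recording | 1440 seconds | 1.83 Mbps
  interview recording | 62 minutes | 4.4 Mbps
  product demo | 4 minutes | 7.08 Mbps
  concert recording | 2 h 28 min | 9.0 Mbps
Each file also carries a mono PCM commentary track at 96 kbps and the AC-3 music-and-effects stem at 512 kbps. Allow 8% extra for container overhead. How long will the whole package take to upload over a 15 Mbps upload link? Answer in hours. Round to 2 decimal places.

Audio total: 96 + 512 = 608 kbps = 0.608 Mbps.
feature film: 21.608 Mbps × 5220 s × 1.08 = 121817.3 Mb
screen recording: 2.438 Mbps × 1440 s × 1.08 = 3791.6 Mb
interview recording: 5.008 Mbps × 3720 s × 1.08 = 20120.1 Mb
product demo: 7.688 Mbps × 240 s × 1.08 = 1992.7 Mb
concert recording: 9.608 Mbps × 8880 s × 1.08 = 92144.6 Mb
Total: 239866.3 Mb = 29983.3 MB.
At 15 Mbps: 239866.3 / 15 = 15991 s ≈ 4.44 hours.

4.44 hours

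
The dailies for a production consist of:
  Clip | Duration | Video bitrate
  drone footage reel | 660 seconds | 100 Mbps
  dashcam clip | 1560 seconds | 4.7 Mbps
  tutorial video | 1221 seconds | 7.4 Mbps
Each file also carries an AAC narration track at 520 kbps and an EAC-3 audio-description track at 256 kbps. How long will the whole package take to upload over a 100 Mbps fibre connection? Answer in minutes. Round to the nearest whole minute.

Audio total: 520 + 256 = 776 kbps = 0.776 Mbps.
drone footage reel: 100.776 Mbps × 660 s = 66512.2 Mb
dashcam clip: 5.476 Mbps × 1560 s = 8542.6 Mb
tutorial video: 8.176 Mbps × 1221 s = 9982.9 Mb
Total: 85037.6 Mb = 10629.7 MB.
At 100 Mbps: 85037.6 / 100 = 850 s ≈ 14.2 minutes.

14 minutes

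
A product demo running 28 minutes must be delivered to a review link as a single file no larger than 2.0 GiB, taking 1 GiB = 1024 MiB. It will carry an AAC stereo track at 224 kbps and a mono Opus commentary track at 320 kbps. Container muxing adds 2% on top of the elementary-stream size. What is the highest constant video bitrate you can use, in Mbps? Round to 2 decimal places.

9.48 Mbps

Budget: 2.0 GiB = 17179.9 Mb.
Stream payload after overhead: 17179.9 / 1.02 = 16843.0 Mb.
28 min = 1680 s
Total bitrate budget: 16843.0 Mb / 1680 s = 10.026 Mbps.
Audio total: 224 + 320 = 544 kbps = 0.544 Mbps.
Video: 10.026 − 0.544 = 9.482 Mbps.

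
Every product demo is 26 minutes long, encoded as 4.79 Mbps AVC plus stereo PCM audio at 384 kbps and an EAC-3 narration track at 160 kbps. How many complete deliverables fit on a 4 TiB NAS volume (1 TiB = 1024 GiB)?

4228

26 min = 1560 s
Audio total: 384 + 160 = 544 kbps = 0.544 Mbps.
Total bitrate: 5.334 Mbps.
Per item: 5.334 Mbps × 1560 s = 8,321 Mb = 1,040 MB.
Capacity: 4 TiB = 35,184,372 Mb; 4228.36 items → 4228 complete.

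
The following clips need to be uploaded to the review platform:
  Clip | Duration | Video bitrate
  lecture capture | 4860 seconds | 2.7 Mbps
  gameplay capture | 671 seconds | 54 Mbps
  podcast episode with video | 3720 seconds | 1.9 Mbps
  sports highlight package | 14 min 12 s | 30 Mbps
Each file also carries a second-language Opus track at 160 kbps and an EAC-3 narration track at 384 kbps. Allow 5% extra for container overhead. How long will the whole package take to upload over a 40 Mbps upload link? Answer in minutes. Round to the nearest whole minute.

Audio total: 160 + 384 = 544 kbps = 0.544 Mbps.
lecture capture: 3.244 Mbps × 4860 s × 1.05 = 16554.1 Mb
gameplay capture: 54.544 Mbps × 671 s × 1.05 = 38429.0 Mb
podcast episode with video: 2.444 Mbps × 3720 s × 1.05 = 9546.3 Mb
sports highlight package: 30.544 Mbps × 852 s × 1.05 = 27324.7 Mb
Total: 91854.0 Mb = 11481.8 MB.
At 40 Mbps: 91854.0 / 40 = 2296 s ≈ 38.3 minutes.

38 minutes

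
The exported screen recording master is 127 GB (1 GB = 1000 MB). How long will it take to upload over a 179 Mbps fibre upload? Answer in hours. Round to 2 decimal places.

File: 127 GB = 1016000.0 Mb.
At 179 Mbps: 1016000.0 / 179 = 5676.0 s ≈ 1.58 hours.

1.58 hours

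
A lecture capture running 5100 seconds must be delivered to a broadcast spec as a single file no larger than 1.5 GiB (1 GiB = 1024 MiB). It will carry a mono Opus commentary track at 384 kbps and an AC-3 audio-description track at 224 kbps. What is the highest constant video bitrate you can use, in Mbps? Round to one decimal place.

1.9 Mbps

Budget: 1.5 GiB = 12884.9 Mb.
Total bitrate budget: 12884.9 Mb / 5100 s = 2.526 Mbps.
Audio total: 384 + 224 = 608 kbps = 0.608 Mbps.
Video: 2.526 − 0.608 = 1.918 Mbps.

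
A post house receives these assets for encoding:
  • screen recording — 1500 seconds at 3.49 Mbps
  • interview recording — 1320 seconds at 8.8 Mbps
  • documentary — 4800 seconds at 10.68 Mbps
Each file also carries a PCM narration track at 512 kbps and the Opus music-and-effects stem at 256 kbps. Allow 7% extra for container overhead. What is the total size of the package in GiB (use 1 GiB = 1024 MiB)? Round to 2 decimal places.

9.21 GiB

Audio total: 512 + 256 = 768 kbps = 0.768 Mbps.
screen recording: 4.258 Mbps × 1500 s × 1.07 = 6834.1 Mb
interview recording: 9.568 Mbps × 1320 s × 1.07 = 13513.8 Mb
documentary: 11.448 Mbps × 4800 s × 1.07 = 58796.9 Mb
Total: 79144.9 Mb = 9893.1 MB.
= 9.214 GiB.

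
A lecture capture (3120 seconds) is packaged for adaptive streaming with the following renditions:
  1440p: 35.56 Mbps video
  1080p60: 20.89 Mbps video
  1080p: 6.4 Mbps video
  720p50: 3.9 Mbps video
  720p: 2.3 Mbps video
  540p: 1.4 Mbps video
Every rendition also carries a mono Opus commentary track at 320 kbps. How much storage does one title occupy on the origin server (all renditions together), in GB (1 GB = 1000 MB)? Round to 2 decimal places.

Audio: 320 kbps = 0.320 Mbps.
Sum of rendition bitrates: (35.56+0.320) + (20.89+0.320) + (6.4+0.320) + (3.9+0.320) + (2.3+0.320) + (1.4+0.320) = 72.370 Mbps.
× 3120 s = 225,794 Mb = 28,224 MB = 28.22 GB.

28.22 GB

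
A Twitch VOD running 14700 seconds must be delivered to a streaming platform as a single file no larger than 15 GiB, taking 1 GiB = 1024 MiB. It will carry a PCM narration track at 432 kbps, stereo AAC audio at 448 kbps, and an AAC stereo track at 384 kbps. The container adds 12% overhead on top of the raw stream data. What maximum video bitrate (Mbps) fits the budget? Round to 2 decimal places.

6.56 Mbps

Budget: 15 GiB = 128849.0 Mb.
Stream payload after overhead: 128849.0 / 1.12 = 115043.8 Mb.
Total bitrate budget: 115043.8 Mb / 14700 s = 7.826 Mbps.
Audio total: 432 + 448 + 384 = 1264 kbps = 1.264 Mbps.
Video: 7.826 − 1.264 = 6.562 Mbps.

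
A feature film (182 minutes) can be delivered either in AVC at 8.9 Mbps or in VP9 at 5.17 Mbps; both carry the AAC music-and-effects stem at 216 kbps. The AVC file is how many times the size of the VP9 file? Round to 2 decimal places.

1.69

182 min = 10920 s
Audio: 216 kbps = 0.216 Mbps.
AVC: 9.116 Mbps × 10920 s = 99546.7 Mb = 11.589 GiB.
VP9: 5.386 Mbps × 10920 s = 58815.1 Mb = 6.847 GiB.
Ratio: 11.589 / 6.847 = 1.693.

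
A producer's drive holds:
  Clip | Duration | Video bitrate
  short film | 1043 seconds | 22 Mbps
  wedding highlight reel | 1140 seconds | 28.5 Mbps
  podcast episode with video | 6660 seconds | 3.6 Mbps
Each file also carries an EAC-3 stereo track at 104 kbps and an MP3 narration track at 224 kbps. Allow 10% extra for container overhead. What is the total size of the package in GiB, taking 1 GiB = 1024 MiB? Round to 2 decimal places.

10.54 GiB

Audio total: 104 + 224 = 328 kbps = 0.328 Mbps.
short film: 22.328 Mbps × 1043 s × 1.10 = 25616.9 Mb
wedding highlight reel: 28.828 Mbps × 1140 s × 1.10 = 36150.3 Mb
podcast episode with video: 3.928 Mbps × 6660 s × 1.10 = 28776.5 Mb
Total: 90543.8 Mb = 11318.0 MB.
= 10.54 GiB.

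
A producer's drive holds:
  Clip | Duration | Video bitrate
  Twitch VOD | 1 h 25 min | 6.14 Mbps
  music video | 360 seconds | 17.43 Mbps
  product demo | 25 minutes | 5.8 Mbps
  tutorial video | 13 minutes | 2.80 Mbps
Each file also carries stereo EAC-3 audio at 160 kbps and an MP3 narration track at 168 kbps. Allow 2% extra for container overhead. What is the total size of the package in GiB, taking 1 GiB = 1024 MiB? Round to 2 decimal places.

Audio total: 160 + 168 = 328 kbps = 0.328 Mbps.
Twitch VOD: 6.468 Mbps × 5100 s × 1.02 = 33646.5 Mb
music video: 17.758 Mbps × 360 s × 1.02 = 6520.7 Mb
product demo: 6.128 Mbps × 1500 s × 1.02 = 9375.8 Mb
tutorial video: 3.128 Mbps × 780 s × 1.02 = 2488.6 Mb
Total: 52031.8 Mb = 6504.0 MB.
= 6.057 GiB.

6.06 GiB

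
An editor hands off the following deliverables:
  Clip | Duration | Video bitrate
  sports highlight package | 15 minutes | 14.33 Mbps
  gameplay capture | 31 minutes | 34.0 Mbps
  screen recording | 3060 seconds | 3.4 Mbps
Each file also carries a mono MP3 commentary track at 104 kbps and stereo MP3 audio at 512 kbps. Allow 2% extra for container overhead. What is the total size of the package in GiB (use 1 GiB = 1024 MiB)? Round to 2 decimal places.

Audio total: 104 + 512 = 616 kbps = 0.616 Mbps.
sports highlight package: 14.946 Mbps × 900 s × 1.02 = 13720.4 Mb
gameplay capture: 34.616 Mbps × 1860 s × 1.02 = 65673.5 Mb
screen recording: 4.016 Mbps × 3060 s × 1.02 = 12534.7 Mb
Total: 91928.6 Mb = 11491.1 MB.
= 10.70 GiB.

10.70 GiB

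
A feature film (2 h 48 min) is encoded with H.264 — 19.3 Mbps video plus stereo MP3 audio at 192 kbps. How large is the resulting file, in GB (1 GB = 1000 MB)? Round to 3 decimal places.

2 h 48 min = 168 min = 10080 s
Audio: 192 kbps = 0.192 Mbps.
Total bitrate: 19.3 + 0.192 = 19.492 Mbps.
Stream data: 19.492 Mbps × 10080 s = 196479.4 Mb.
196,479 Mb ÷ 8 = 24,560 MB → 24.56 GB.

24.560 GB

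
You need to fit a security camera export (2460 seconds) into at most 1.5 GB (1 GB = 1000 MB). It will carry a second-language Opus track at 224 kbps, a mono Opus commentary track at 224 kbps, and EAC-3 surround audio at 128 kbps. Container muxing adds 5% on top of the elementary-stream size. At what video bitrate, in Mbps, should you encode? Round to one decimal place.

Budget: 1.5 GB = 12000.0 Mb.
Stream payload after overhead: 12000.0 / 1.05 = 11428.6 Mb.
Total bitrate budget: 11428.6 Mb / 2460 s = 4.646 Mbps.
Audio total: 224 + 224 + 128 = 576 kbps = 0.576 Mbps.
Video: 4.646 − 0.576 = 4.070 Mbps.

4.1 Mbps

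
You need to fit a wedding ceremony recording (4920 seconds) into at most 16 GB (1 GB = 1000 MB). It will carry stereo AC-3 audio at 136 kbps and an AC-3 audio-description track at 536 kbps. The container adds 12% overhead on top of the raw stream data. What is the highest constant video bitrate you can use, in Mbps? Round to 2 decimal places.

Budget: 16 GB = 128000.0 Mb.
Stream payload after overhead: 128000.0 / 1.12 = 114285.7 Mb.
Total bitrate budget: 114285.7 Mb / 4920 s = 23.229 Mbps.
Audio total: 136 + 536 = 672 kbps = 0.672 Mbps.
Video: 23.229 − 0.672 = 22.557 Mbps.

22.56 Mbps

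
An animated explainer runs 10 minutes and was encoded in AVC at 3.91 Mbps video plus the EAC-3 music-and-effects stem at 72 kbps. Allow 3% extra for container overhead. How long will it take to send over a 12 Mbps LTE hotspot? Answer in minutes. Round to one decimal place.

10 min = 600 s
Audio: 72 kbps = 0.072 Mbps.
Total bitrate: 3.982 Mbps.
File: 3.982 Mbps × 600 s = 2389.2 Mb.
With 3% container overhead: ×1.03. → 2460.9 Mb.
At 12 Mbps: 2460.9 / 12 = 205.1 s ≈ 3.42 minutes.

3.4 minutes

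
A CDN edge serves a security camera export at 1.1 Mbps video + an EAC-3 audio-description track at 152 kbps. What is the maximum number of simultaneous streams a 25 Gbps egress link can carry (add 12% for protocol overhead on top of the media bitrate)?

Audio: 152 kbps = 0.152 Mbps.
Per-viewer media rate: 1.252 Mbps.
On the wire with 12% overhead: 1.402 Mbps.
25 Gbps = 25,000 Mbps; 25,000 / 1.402 = 17828.62 → 17828 viewers.

17828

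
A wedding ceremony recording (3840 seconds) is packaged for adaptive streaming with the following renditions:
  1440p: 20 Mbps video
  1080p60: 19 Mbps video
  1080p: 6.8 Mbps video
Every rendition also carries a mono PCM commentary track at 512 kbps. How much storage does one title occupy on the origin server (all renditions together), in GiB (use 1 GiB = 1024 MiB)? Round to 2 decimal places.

Audio: 512 kbps = 0.512 Mbps.
Sum of rendition bitrates: (20+0.512) + (19+0.512) + (6.8+0.512) = 47.336 Mbps.
× 3840 s = 181,770 Mb = 22,721 MB = 21.16 GiB.

21.16 GiB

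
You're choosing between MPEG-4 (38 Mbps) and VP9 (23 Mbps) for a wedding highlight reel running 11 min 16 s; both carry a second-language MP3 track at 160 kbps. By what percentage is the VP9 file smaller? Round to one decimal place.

11 min 16 s = 676 s
Audio: 160 kbps = 0.160 Mbps.
MPEG-4: 38.160 Mbps × 676 s = 25796.2 Mb = 3.225 GB.
VP9: 23.160 Mbps × 676 s = 15656.2 Mb = 1.957 GB.
Reduction: (1 − 1.957/3.225) × 100 = 39.31%.

39.3%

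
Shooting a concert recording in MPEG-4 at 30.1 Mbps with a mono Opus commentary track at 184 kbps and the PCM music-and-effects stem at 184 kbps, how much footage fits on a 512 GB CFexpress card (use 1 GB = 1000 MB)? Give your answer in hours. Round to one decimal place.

Audio total: 184 + 184 = 368 kbps = 0.368 Mbps.
Total bitrate: 30.1 + 0.368 = 30.468 Mbps.
Capacity: 512 GB = 4,096,000 Mb.
Recording time: 4,096,000 / 30.468 = 134,436 s ≈ 37.3 hours.

37.3 hours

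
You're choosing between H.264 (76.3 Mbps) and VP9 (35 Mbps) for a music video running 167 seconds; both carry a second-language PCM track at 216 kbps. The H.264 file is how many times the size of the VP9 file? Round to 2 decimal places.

2.17

Audio: 216 kbps = 0.216 Mbps.
H.264: 76.516 Mbps × 167 s = 12778.2 Mb = 1.488 GiB.
VP9: 35.216 Mbps × 167 s = 5881.1 Mb = 0.685 GiB.
Ratio: 1.488 / 0.685 = 2.173.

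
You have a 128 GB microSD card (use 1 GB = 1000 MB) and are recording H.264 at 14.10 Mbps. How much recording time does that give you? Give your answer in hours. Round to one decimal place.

Capacity: 128 GB = 1,024,000 Mb.
Recording time: 1,024,000 / 14.100 = 72,624 s ≈ 20.2 hours.

20.2 hours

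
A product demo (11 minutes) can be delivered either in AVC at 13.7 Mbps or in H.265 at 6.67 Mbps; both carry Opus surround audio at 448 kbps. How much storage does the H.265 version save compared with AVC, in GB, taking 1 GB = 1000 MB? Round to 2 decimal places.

0.58 GB

11 min = 660 s
Audio: 448 kbps = 0.448 Mbps.
AVC: 14.148 Mbps × 660 s = 9337.7 Mb = 1.167 GB.
H.265: 7.118 Mbps × 660 s = 4697.9 Mb = 0.587 GB.
Saving: 1.167 − 0.587 = 0.580 GB.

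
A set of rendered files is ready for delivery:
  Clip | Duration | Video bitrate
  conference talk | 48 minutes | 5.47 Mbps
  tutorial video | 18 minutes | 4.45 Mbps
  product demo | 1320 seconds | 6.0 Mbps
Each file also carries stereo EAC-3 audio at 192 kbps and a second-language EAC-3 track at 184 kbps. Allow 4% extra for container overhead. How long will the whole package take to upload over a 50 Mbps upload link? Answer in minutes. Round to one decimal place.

Audio total: 192 + 184 = 376 kbps = 0.376 Mbps.
conference talk: 5.846 Mbps × 2880 s × 1.04 = 17509.9 Mb
tutorial video: 4.826 Mbps × 1080 s × 1.04 = 5420.6 Mb
product demo: 6.376 Mbps × 1320 s × 1.04 = 8753.0 Mb
Total: 31683.5 Mb = 3960.4 MB.
At 50 Mbps: 31683.5 / 50 = 634 s ≈ 10.6 minutes.

10.6 minutes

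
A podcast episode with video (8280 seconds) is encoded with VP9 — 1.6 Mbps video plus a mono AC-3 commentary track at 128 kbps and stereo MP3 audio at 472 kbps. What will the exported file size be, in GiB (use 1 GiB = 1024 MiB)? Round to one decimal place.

2.1 GiB

Audio total: 128 + 472 = 600 kbps = 0.600 Mbps.
Total bitrate: 1.6 + 0.600 = 2.200 Mbps.
Stream data: 2.200 Mbps × 8280 s = 18216.0 Mb.
18,216 Mb = 2,277,000,000 bytes ÷ 1,073,741,824 = 2.121 GiB.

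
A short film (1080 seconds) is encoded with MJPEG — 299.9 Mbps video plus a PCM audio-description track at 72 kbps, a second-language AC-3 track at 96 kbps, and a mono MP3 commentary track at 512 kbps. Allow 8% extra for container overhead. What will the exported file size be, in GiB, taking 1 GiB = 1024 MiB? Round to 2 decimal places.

40.81 GiB

Audio total: 72 + 96 + 512 = 680 kbps = 0.680 Mbps.
Total bitrate: 299.9 + 0.680 = 300.580 Mbps.
Stream data: 300.580 Mbps × 1080 s = 324626.4 Mb.
With 8% container overhead: ×1.08.
350,597 Mb = 43,824,564,000 bytes ÷ 1,073,741,824 = 40.81 GiB.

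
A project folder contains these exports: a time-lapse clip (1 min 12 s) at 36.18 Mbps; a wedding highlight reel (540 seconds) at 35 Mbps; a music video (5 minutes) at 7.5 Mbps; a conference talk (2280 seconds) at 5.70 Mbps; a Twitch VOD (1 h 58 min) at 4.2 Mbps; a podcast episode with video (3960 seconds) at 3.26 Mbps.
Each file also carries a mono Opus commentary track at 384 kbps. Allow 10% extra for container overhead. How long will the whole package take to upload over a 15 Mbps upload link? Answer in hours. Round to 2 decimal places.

1.73 hours

Audio: 384 kbps = 0.384 Mbps.
time-lapse clip: 36.564 Mbps × 72 s × 1.10 = 2895.9 Mb
wedding highlight reel: 35.384 Mbps × 540 s × 1.10 = 21018.1 Mb
music video: 7.884 Mbps × 300 s × 1.10 = 2601.7 Mb
conference talk: 6.084 Mbps × 2280 s × 1.10 = 15258.7 Mb
Twitch VOD: 4.584 Mbps × 7080 s × 1.10 = 35700.2 Mb
podcast episode with video: 3.644 Mbps × 3960 s × 1.10 = 15873.3 Mb
Total: 93347.8 Mb = 11668.5 MB.
At 15 Mbps: 93347.8 / 15 = 6223 s ≈ 1.73 hours.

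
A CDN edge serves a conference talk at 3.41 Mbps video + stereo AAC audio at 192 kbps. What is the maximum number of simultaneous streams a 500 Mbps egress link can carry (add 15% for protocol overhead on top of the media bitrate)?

120

Audio: 192 kbps = 0.192 Mbps.
Per-viewer media rate: 3.602 Mbps.
On the wire with 15% overhead: 4.142 Mbps.
500 Mbps = 500.0 Mbps; 500.0 / 4.142 = 120.71 → 120 viewers.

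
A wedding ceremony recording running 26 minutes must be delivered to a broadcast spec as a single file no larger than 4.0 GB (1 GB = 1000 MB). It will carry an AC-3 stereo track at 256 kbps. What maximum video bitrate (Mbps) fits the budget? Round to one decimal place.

20.3 Mbps

Budget: 4.0 GB = 32000.0 Mb.
26 min = 1560 s
Total bitrate budget: 32000.0 Mb / 1560 s = 20.513 Mbps.
Audio: 256 kbps = 0.256 Mbps.
Video: 20.513 − 0.256 = 20.257 Mbps.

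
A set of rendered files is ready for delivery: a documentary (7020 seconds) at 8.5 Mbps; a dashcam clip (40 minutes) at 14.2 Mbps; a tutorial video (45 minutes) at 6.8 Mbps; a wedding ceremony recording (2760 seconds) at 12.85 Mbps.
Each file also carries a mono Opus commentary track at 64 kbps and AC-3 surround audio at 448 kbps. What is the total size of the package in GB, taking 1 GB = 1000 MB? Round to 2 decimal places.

19.40 GB

Audio total: 64 + 448 = 512 kbps = 0.512 Mbps.
documentary: 9.012 Mbps × 7020 s = 63264.2 Mb
dashcam clip: 14.712 Mbps × 2400 s = 35308.8 Mb
tutorial video: 7.312 Mbps × 2700 s = 19742.4 Mb
wedding ceremony recording: 13.362 Mbps × 2760 s = 36879.1 Mb
Total: 155194.6 Mb = 19399.3 MB.
= 19.40 GB.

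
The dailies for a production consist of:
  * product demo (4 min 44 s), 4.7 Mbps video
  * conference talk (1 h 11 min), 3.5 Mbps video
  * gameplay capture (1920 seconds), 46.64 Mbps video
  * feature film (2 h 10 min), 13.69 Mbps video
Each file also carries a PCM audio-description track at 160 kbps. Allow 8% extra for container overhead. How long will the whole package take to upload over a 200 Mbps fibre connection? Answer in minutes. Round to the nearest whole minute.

Audio: 160 kbps = 0.160 Mbps.
product demo: 4.860 Mbps × 284 s × 1.08 = 1490.7 Mb
conference talk: 3.660 Mbps × 4260 s × 1.08 = 16838.9 Mb
gameplay capture: 46.800 Mbps × 1920 s × 1.08 = 97044.5 Mb
feature film: 13.850 Mbps × 7800 s × 1.08 = 116672.4 Mb
Total: 232046.5 Mb = 29005.8 MB.
At 200 Mbps: 232046.5 / 200 = 1160 s ≈ 19.3 minutes.

19 minutes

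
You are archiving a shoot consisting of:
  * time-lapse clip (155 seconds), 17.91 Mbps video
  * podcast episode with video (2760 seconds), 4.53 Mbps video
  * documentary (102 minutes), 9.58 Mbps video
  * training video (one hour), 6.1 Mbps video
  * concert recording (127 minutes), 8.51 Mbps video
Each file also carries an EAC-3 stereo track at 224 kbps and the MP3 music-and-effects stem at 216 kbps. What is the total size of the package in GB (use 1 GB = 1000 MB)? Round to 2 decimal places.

Audio total: 224 + 216 = 440 kbps = 0.440 Mbps.
time-lapse clip: 18.350 Mbps × 155 s = 2844.2 Mb
podcast episode with video: 4.970 Mbps × 2760 s = 13717.2 Mb
documentary: 10.020 Mbps × 6120 s = 61322.4 Mb
training video: 6.540 Mbps × 3600 s = 23544.0 Mb
concert recording: 8.950 Mbps × 7620 s = 68199.0 Mb
Total: 169626.9 Mb = 21203.4 MB.
= 21.20 GB.

21.20 GB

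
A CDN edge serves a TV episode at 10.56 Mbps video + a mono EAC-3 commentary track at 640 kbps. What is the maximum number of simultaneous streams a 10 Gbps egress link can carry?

Audio: 640 kbps = 0.640 Mbps.
Per-viewer media rate: 11.200 Mbps.
10 Gbps = 10,000 Mbps; 10,000 / 11.200 = 892.86 → 892 viewers.

892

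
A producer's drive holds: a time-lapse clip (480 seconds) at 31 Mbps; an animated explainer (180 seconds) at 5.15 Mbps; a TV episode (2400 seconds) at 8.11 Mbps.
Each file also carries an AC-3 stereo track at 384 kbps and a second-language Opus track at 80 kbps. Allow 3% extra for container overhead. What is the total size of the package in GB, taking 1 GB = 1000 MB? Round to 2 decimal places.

Audio total: 384 + 80 = 464 kbps = 0.464 Mbps.
time-lapse clip: 31.464 Mbps × 480 s × 1.03 = 15555.8 Mb
animated explainer: 5.614 Mbps × 180 s × 1.03 = 1040.8 Mb
TV episode: 8.574 Mbps × 2400 s × 1.03 = 21194.9 Mb
Total: 37791.6 Mb = 4723.9 MB.
= 4.724 GB.

4.72 GB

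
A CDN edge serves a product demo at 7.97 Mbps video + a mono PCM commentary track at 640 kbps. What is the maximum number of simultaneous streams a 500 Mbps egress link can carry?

Audio: 640 kbps = 0.640 Mbps.
Per-viewer media rate: 8.610 Mbps.
500 Mbps = 500.0 Mbps; 500.0 / 8.610 = 58.07 → 58 viewers.

58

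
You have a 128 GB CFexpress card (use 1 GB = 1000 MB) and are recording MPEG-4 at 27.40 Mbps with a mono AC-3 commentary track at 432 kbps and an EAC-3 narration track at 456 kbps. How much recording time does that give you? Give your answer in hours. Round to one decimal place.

10.1 hours

Audio total: 432 + 456 = 888 kbps = 0.888 Mbps.
Total bitrate: 27.40 + 0.888 = 28.288 Mbps.
Capacity: 128 GB = 1,024,000 Mb.
Recording time: 1,024,000 / 28.288 = 36,199 s ≈ 10.1 hours.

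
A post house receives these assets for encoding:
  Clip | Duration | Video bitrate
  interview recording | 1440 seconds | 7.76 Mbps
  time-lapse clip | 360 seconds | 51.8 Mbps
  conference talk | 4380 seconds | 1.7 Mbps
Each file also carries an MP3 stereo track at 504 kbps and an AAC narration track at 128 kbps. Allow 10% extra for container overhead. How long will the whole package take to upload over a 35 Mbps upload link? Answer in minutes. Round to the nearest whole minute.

22 minutes

Audio total: 504 + 128 = 632 kbps = 0.632 Mbps.
interview recording: 8.392 Mbps × 1440 s × 1.10 = 13292.9 Mb
time-lapse clip: 52.432 Mbps × 360 s × 1.10 = 20763.1 Mb
conference talk: 2.332 Mbps × 4380 s × 1.10 = 11235.6 Mb
Total: 45291.6 Mb = 5661.4 MB.
At 35 Mbps: 45291.6 / 35 = 1294 s ≈ 21.6 minutes.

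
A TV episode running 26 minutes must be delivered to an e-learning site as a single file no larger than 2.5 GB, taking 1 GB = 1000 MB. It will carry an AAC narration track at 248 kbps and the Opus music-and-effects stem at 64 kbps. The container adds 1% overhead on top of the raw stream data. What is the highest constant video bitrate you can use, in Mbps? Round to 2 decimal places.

12.38 Mbps

Budget: 2.5 GB = 20000.0 Mb.
Stream payload after overhead: 20000.0 / 1.01 = 19802.0 Mb.
26 min = 1560 s
Total bitrate budget: 19802.0 Mb / 1560 s = 12.694 Mbps.
Audio total: 248 + 64 = 312 kbps = 0.312 Mbps.
Video: 12.694 − 0.312 = 12.382 Mbps.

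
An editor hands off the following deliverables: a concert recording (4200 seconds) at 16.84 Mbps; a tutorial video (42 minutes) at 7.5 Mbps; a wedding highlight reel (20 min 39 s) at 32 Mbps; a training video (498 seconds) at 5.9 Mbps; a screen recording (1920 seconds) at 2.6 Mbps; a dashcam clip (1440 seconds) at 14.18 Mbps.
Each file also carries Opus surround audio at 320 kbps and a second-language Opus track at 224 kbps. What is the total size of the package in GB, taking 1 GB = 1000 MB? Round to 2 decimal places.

Audio total: 320 + 224 = 544 kbps = 0.544 Mbps.
concert recording: 17.384 Mbps × 4200 s = 73012.8 Mb
tutorial video: 8.044 Mbps × 2520 s = 20270.9 Mb
wedding highlight reel: 32.544 Mbps × 1239 s = 40322.0 Mb
training video: 6.444 Mbps × 498 s = 3209.1 Mb
screen recording: 3.144 Mbps × 1920 s = 6036.5 Mb
dashcam clip: 14.724 Mbps × 1440 s = 21202.6 Mb
Total: 164053.8 Mb = 20506.7 MB.
= 20.51 GB.

20.51 GB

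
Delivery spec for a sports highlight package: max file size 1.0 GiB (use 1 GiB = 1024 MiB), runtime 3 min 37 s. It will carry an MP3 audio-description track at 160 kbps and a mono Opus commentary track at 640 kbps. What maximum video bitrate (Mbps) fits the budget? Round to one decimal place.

Budget: 1.0 GiB = 8589.9 Mb.
3 min 37 s = 217 s
Total bitrate budget: 8589.9 Mb / 217 s = 39.585 Mbps.
Audio total: 160 + 640 = 800 kbps = 0.800 Mbps.
Video: 39.585 − 0.800 = 38.785 Mbps.

38.8 Mbps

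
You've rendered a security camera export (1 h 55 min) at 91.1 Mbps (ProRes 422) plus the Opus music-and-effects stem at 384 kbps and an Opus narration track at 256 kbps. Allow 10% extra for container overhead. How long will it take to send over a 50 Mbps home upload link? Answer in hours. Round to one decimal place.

3.9 hours

1 h 55 min = 115 min = 6900 s
Audio total: 384 + 256 = 640 kbps = 0.640 Mbps.
Total bitrate: 91.740 Mbps.
File: 91.740 Mbps × 6900 s = 633006.0 Mb.
With 10% container overhead: ×1.10. → 696306.6 Mb.
At 50 Mbps: 696306.6 / 50 = 13926.1 s ≈ 3.87 hours.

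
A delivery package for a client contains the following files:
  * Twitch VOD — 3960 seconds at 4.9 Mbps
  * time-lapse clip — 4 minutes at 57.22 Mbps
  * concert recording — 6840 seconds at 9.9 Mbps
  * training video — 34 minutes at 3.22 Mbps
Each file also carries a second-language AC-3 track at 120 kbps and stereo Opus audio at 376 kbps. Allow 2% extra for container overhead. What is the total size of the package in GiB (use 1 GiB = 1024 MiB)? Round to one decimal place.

Audio total: 120 + 376 = 496 kbps = 0.496 Mbps.
Twitch VOD: 5.396 Mbps × 3960 s × 1.02 = 21795.5 Mb
time-lapse clip: 57.716 Mbps × 240 s × 1.02 = 14128.9 Mb
concert recording: 10.396 Mbps × 6840 s × 1.02 = 72530.8 Mb
training video: 3.716 Mbps × 2040 s × 1.02 = 7732.3 Mb
Total: 116187.5 Mb = 14523.4 MB.
= 13.53 GiB.

13.5 GiB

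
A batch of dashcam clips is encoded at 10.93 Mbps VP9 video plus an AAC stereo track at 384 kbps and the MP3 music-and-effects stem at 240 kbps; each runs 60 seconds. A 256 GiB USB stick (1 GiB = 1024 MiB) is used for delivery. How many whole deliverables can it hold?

3172

Audio total: 384 + 240 = 624 kbps = 0.624 Mbps.
Total bitrate: 11.554 Mbps.
Per item: 11.554 Mbps × 60 s = 693.2 Mb = 86.66 MB.
Capacity: 256 GiB = 2,199,023 Mb; 3172.10 items → 3172 complete.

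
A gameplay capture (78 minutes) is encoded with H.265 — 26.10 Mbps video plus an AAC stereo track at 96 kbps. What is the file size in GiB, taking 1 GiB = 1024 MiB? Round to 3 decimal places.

14.272 GiB

78 min = 4680 s
Audio: 96 kbps = 0.096 Mbps.
Total bitrate: 26.10 + 0.096 = 26.196 Mbps.
Stream data: 26.196 Mbps × 4680 s = 122597.3 Mb.
122,597 Mb = 15,324,660,000 bytes ÷ 1,073,741,824 = 14.27 GiB.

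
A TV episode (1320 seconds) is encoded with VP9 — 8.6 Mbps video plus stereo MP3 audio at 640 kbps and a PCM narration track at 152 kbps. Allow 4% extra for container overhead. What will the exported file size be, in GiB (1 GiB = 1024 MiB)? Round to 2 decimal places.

Audio total: 640 + 152 = 792 kbps = 0.792 Mbps.
Total bitrate: 8.6 + 0.792 = 9.392 Mbps.
Stream data: 9.392 Mbps × 1320 s = 12397.4 Mb.
With 4% container overhead: ×1.04.
12,893 Mb = 1,611,667,200 bytes ÷ 1,073,741,824 = 1.501 GiB.

1.50 GiB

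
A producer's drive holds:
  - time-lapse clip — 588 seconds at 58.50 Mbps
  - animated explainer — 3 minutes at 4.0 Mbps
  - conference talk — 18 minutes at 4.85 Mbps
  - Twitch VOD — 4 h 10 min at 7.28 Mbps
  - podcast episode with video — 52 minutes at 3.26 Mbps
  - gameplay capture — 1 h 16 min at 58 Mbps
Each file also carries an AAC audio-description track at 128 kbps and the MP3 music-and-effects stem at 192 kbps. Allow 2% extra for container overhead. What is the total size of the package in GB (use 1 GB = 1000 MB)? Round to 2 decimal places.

Audio total: 128 + 192 = 320 kbps = 0.320 Mbps.
time-lapse clip: 58.820 Mbps × 588 s × 1.02 = 35277.9 Mb
animated explainer: 4.320 Mbps × 180 s × 1.02 = 793.2 Mb
conference talk: 5.170 Mbps × 1080 s × 1.02 = 5695.3 Mb
Twitch VOD: 7.600 Mbps × 15000 s × 1.02 = 116280.0 Mb
podcast episode with video: 3.580 Mbps × 3120 s × 1.02 = 11393.0 Mb
gameplay capture: 58.320 Mbps × 4560 s × 1.02 = 271258.0 Mb
Total: 440697.3 Mb = 55087.2 MB.
= 55.09 GB.

55.09 GB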